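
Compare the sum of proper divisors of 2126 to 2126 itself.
deficient

Proper divisors of 2126: sum = 1 + 2 + 1063 = 1066
Since 1066 < 2126, 2126 is deficient.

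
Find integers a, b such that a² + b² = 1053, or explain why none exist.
18² + 27² (a=18, b=27)

Factorization: 1053 = 3^4 × 13
By Fermat: n is sum of two squares iff every prime p ≡ 3 (mod 4) appears to even power.
All primes ≡ 3 (mod 4) appear to even power.
Search a = 0, 1, 2, … for 1053 - a² a perfect square: first hit at a = 18: 1053 - 324 = 729 = 27².
1053 = 18² + 27² = 324 + 729 ✓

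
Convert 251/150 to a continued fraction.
[1; 1, 2, 16, 3]

Euclidean algorithm steps:
251 = 1 × 150 + 101
150 = 1 × 101 + 49
101 = 2 × 49 + 3
49 = 16 × 3 + 1
3 = 3 × 1 + 0
Continued fraction: [1; 1, 2, 16, 3]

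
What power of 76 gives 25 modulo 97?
58

Baby-step giant-step with step n = ⌈√97⌉ = 10.
Baby steps 76^j mod 97 (j:value) for j=0..9: 0:1, 1:76, 2:53, 3:51, 4:93, 5:84, 6:79, 7:87, 8:16, 9:52.
Giant-step multiplier: 76^(-10) ≡ 76^(96-10) = 76^86 ≡ 31 (mod 97).
Giant steps γ_i = 25·31^i mod 97: γ_0=25, γ_1=96, γ_2=66, γ_3=9, γ_4=85, γ_5=16 (in table at j=8).
x = i·n + j = 5·10 + 8 = 58.
Check: 76^58 ≡ 25 (mod 97).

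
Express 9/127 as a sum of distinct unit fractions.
1/15 + 1/239 + 1/65043 + 1/4935625448 + 1/48720797120954775960

Greedy algorithm:
9/127: ceiling(127/9) = 15, use 1/15
8/1905: ceiling(1905/8) = 239, use 1/239
7/455295: ceiling(455295/7) = 65043, use 1/65043
2/9871250895: ceiling(9871250895/2) = 4935625448, use 1/4935625448
1/48720797120954775960: ceiling(48720797120954775960/1) = 48720797120954775960, use 1/48720797120954775960
Result: 9/127 = 1/15 + 1/239 + 1/65043 + 1/4935625448 + 1/48720797120954775960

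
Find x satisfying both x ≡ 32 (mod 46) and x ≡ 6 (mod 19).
538

Using Chinese Remainder Theorem:
M = 46 × 19 = 874
M1 = 19, M2 = 46
y1 = 19^(-1) mod 46 = 17
y2 = 46^(-1) mod 19 = 12
x = (32×19×17 + 6×46×12) mod 874 = 538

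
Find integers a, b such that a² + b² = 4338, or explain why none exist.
33² + 57² (a=33, b=57)

Factorization: 4338 = 2 × 3^2 × 241
By Fermat: n is sum of two squares iff every prime p ≡ 3 (mod 4) appears to even power.
All primes ≡ 3 (mod 4) appear to even power.
Search a = 0, 1, 2, … for 4338 - a² a perfect square: first hit at a = 33: 4338 - 1089 = 3249 = 57².
4338 = 33² + 57² = 1089 + 3249 ✓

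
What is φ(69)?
44

69 = 3 × 23
φ(n) = n × ∏(1 - 1/p) for each prime p dividing n
φ(69) = 69 × (1 - 1/3) × (1 - 1/23) = 44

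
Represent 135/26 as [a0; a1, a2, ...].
[5; 5, 5]

Euclidean algorithm steps:
135 = 5 × 26 + 5
26 = 5 × 5 + 1
5 = 5 × 1 + 0
Continued fraction: [5; 5, 5]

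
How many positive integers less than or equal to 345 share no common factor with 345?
176

345 = 3 × 5 × 23
φ(n) = n × ∏(1 - 1/p) for each prime p dividing n
φ(345) = 345 × (1 - 1/3) × (1 - 1/5) × (1 - 1/23) = 176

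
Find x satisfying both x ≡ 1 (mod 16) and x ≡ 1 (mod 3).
1

Using Chinese Remainder Theorem:
M = 16 × 3 = 48
M1 = 3, M2 = 16
y1 = 3^(-1) mod 16 = 11
y2 = 16^(-1) mod 3 = 1
x = (1×3×11 + 1×16×1) mod 48 = 1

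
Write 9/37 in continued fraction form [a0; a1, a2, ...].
[0; 4, 9]

Euclidean algorithm steps:
9 = 0 × 37 + 9
37 = 4 × 9 + 1
9 = 9 × 1 + 0
Continued fraction: [0; 4, 9]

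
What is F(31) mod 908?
613

Matrix identity: Q^n = [[F_(n+1), F_n], [F_n, F_(n-1)]] with Q = [[1,1],[1,0]].
n = 31 = 11111₂. Square-and-multiply, entries mod 908:
Q^1 = [[1,1],[1,0]]
Q^3 = (Q^1)²·Q = [[3,2],[2,1]]
Q^7 = (Q^3)²·Q = [[21,13],[13,8]]
Q^15 = (Q^7)²·Q = [[79,610],[610,377]]
Q^31 = (Q^15)²·Q = [[17,613],[613,312]]
F_31 mod 908 = Q^31[0][1] = 613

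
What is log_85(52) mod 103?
8

Baby-step giant-step with step n = ⌈√103⌉ = 11.
Baby steps 85^j mod 103 (j:value) for j=0..10: 0:1, 1:85, 2:15, 3:39, 4:19, 5:70, 6:79, 7:20, 8:52, 9:94, 10:59.
h = 52 is already in the table at j=8, so x = 8.
Check: 85^8 ≡ 52 (mod 103).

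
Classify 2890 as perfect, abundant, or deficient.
deficient

Proper divisors of 2890: sum = 1 + 2 + 5 + 10 + 17 + 34 + 85 + 170 + 289 + 578 + 1445 = 2636
Since 2636 < 2890, 2890 is deficient.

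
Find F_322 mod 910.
351

Matrix identity: Q^n = [[F_(n+1), F_n], [F_n, F_(n-1)]] with Q = [[1,1],[1,0]].
n = 322 = 101000010₂. Square-and-multiply, entries mod 910:
Q^1 = [[1,1],[1,0]]
Q^2 = (Q^1)² = [[2,1],[1,1]]
Q^5 = (Q^2)²·Q = [[8,5],[5,3]]
Q^10 = (Q^5)² = [[89,55],[55,34]]
Q^20 = (Q^10)² = [[26,395],[395,541]]
Q^40 = (Q^20)² = [[181,105],[105,76]]
Q^80 = (Q^40)² = [[106,595],[595,421]]
Q^161 = (Q^80)²·Q = [[876,351],[351,525]]
Q^322 = (Q^161)² = [[597,351],[351,246]]
F_322 mod 910 = Q^322[0][1] = 351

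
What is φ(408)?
128

408 = 2^3 × 3 × 17
φ(n) = n × ∏(1 - 1/p) for each prime p dividing n
φ(408) = 408 × (1 - 1/2) × (1 - 1/3) × (1 - 1/17) = 128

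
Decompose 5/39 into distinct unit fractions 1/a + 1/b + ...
1/8 + 1/312

Greedy algorithm:
5/39: ceiling(39/5) = 8, use 1/8
1/312: ceiling(312/1) = 312, use 1/312
Result: 5/39 = 1/8 + 1/312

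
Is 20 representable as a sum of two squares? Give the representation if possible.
2² + 4² (a=2, b=4)

Factorization: 20 = 2^2 × 5
By Fermat: n is sum of two squares iff every prime p ≡ 3 (mod 4) appears to even power.
All primes ≡ 3 (mod 4) appear to even power.
Search a = 0, 1, 2, … for 20 - a² a perfect square: first hit at a = 2: 20 - 4 = 16 = 4².
20 = 2² + 4² = 4 + 16 ✓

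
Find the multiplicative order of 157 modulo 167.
83

167 is prime, so ord(157) divides φ(167) = 166.
Divisors of 166: 1, 2, 83, 166.
Repeated squaring: 157^1 ≡ 157, 157^2 ≡ 100, 157^4 ≡ 147, 157^8 ≡ 66, 157^16 ≡ 14, 157^32 ≡ 29, 157^64 ≡ 6, 157^128 ≡ 36 (mod 167).
Test 157^d mod 167 for each divisor d in increasing order:
157^1 ≡ 157
157^2 ≡ 100
157^83 = 157^64·157^16·157^2·157^1 ≡ 1  ← first divisor giving 1
The order is 83.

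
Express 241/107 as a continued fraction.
[2; 3, 1, 26]

Euclidean algorithm steps:
241 = 2 × 107 + 27
107 = 3 × 27 + 26
27 = 1 × 26 + 1
26 = 26 × 1 + 0
Continued fraction: [2; 3, 1, 26]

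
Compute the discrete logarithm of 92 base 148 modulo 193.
182

Baby-step giant-step with step n = ⌈√193⌉ = 14.
Baby steps 148^j mod 193 (j:value) for j=0..13: 0:1, 1:148, 2:95, 3:164, 4:147, 5:140, 6:69, 7:176, 8:186, 9:122, 10:107, 11:10, 12:129, 13:178.
Giant-step multiplier: 148^(-14) ≡ 148^(192-14) = 148^178 ≡ 191 (mod 193).
Giant steps γ_i = 92·191^i mod 193: γ_0=92, γ_1=9, γ_2=175, γ_3=36, γ_4=121, γ_5=144, γ_6=98, γ_7=190, γ_8=6, γ_9=181, γ_10=24, γ_11=145, γ_12=96, γ_13=1 (in table at j=0).
x = i·n + j = 13·14 + 0 = 182.
Check: 148^182 ≡ 92 (mod 193).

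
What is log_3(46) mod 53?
36

Baby-step giant-step with step n = ⌈√53⌉ = 8.
Baby steps 3^j mod 53 (j:value) for j=0..7: 0:1, 1:3, 2:9, 3:27, 4:28, 5:31, 6:40, 7:14.
Giant-step multiplier: 3^(-8) ≡ 3^(52-8) = 3^44 ≡ 24 (mod 53).
Giant steps γ_i = 46·24^i mod 53: γ_0=46, γ_1=44, γ_2=49, γ_3=10, γ_4=28 (in table at j=4).
x = i·n + j = 4·8 + 4 = 36.
Check: 3^36 ≡ 46 (mod 53).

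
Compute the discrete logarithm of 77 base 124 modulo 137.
12

Baby-step giant-step with step n = ⌈√137⌉ = 12.
Baby steps 124^j mod 137 (j:value) for j=0..11: 0:1, 1:124, 2:32, 3:132, 4:65, 5:114, 6:25, 7:86, 8:115, 9:12, 10:118, 11:110.
Giant-step multiplier: 124^(-12) ≡ 124^(136-12) = 124^124 ≡ 121 (mod 137).
Giant steps γ_i = 77·121^i mod 137: γ_0=77, γ_1=1 (in table at j=0).
x = i·n + j = 1·12 + 0 = 12.
Check: 124^12 ≡ 77 (mod 137).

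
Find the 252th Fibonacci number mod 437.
190

Matrix identity: Q^n = [[F_(n+1), F_n], [F_n, F_(n-1)]] with Q = [[1,1],[1,0]].
n = 252 = 11111100₂. Square-and-multiply, entries mod 437:
Q^1 = [[1,1],[1,0]]
Q^3 = (Q^1)²·Q = [[3,2],[2,1]]
Q^7 = (Q^3)²·Q = [[21,13],[13,8]]
Q^15 = (Q^7)²·Q = [[113,173],[173,377]]
Q^31 = (Q^15)²·Q = [[301,309],[309,429]]
Q^63 = (Q^31)²·Q = [[435,357],[357,78]]
Q^126 = (Q^63)² = [[286,38],[38,248]]
Q^252 = (Q^126)² = [[210,190],[190,20]]
F_252 mod 437 = Q^252[0][1] = 190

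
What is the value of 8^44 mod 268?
68

Repeated squaring. Binary of 44 = 101100.
8^1 ≡ 8 (mod 268); 8^2 ≡ 64 (mod 268); 8^4 ≡ 76 (mod 268); 8^8 ≡ 148 (mod 268); 8^16 ≡ 196 (mod 268); 8^32 ≡ 92 (mod 268)
8^44 = 8^4 × 8^8 × 8^32 ≡ 68 (mod 268)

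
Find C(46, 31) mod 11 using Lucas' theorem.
0

Using Lucas' theorem:
Write n=46 and k=31 in base 11:
n in base 11: [4, 2]
k in base 11: [2, 9]
C(46,31) mod 11 = ∏ C(n_i, k_i) mod 11
Digit binomials (mod 11): C(4,2) = 6; C(2,9) = 0 (k_i > n_i)
Product: 6 × 0 = 0 ≡ 0 (mod 11)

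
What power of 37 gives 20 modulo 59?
36

Baby-step giant-step with step n = ⌈√59⌉ = 8.
Baby steps 37^j mod 59 (j:value) for j=0..7: 0:1, 1:37, 2:12, 3:31, 4:26, 5:18, 6:17, 7:39.
Giant-step multiplier: 37^(-8) ≡ 37^(58-8) = 37^50 ≡ 35 (mod 59).
Giant steps γ_i = 20·35^i mod 59: γ_0=20, γ_1=51, γ_2=15, γ_3=53, γ_4=26 (in table at j=4).
x = i·n + j = 4·8 + 4 = 36.
Check: 37^36 ≡ 20 (mod 59).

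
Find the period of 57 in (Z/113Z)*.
28

113 is prime, so ord(57) divides φ(113) = 112.
Divisors of 112: 1, 2, 4, 7, 8, 14, 16, 28, 56, 112.
Repeated squaring: 57^1 ≡ 57, 57^2 ≡ 85, 57^4 ≡ 106, 57^8 ≡ 49, 57^16 ≡ 28, 57^32 ≡ 106, 57^64 ≡ 49 (mod 113).
Test 57^d mod 113 for each divisor d in increasing order:
57^1 ≡ 57
57^2 ≡ 85
57^4 ≡ 106
57^7 = 57^4·57^2·57^1 ≡ 98
57^8 ≡ 49
57^14 = 57^8·57^4·57^2 ≡ 112
57^16 ≡ 28
57^28 = 57^16·57^8·57^4 ≡ 1  ← first divisor giving 1
The order is 28.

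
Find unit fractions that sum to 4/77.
1/20 + 1/514 + 1/395780

Greedy algorithm:
4/77: ceiling(77/4) = 20, use 1/20
3/1540: ceiling(1540/3) = 514, use 1/514
1/395780: ceiling(395780/1) = 395780, use 1/395780
Result: 4/77 = 1/20 + 1/514 + 1/395780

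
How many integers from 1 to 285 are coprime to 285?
144

285 = 3 × 5 × 19
φ(n) = n × ∏(1 - 1/p) for each prime p dividing n
φ(285) = 285 × (1 - 1/3) × (1 - 1/5) × (1 - 1/19) = 144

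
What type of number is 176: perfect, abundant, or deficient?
abundant

Proper divisors of 176: sum = 1 + 2 + 4 + 8 + 11 + 16 + 22 + 44 + 88 = 196
Since 196 > 176, 176 is abundant.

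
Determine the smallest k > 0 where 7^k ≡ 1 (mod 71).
70

71 is prime, so ord(7) divides φ(71) = 70.
Divisors of 70: 1, 2, 5, 7, 10, 14, 35, 70.
Repeated squaring: 7^1 ≡ 7, 7^2 ≡ 49, 7^4 ≡ 58, 7^8 ≡ 27, 7^16 ≡ 19, 7^32 ≡ 6, 7^64 ≡ 36 (mod 71).
Test 7^d mod 71 for each divisor d in increasing order:
7^1 ≡ 7
7^2 ≡ 49
7^5 = 7^4·7^1 ≡ 51
7^7 = 7^4·7^2·7^1 ≡ 14
7^10 = 7^8·7^2 ≡ 45
7^14 = 7^8·7^4·7^2 ≡ 54
7^35 = 7^32·7^2·7^1 ≡ 70
7^70 = 7^64·7^4·7^2 ≡ 1  ← first divisor giving 1
The order is 70.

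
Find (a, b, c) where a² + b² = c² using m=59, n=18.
(3157, 2124, 3805)

Euclid's formula: a = m² - n², b = 2mn, c = m² + n²
m = 59, n = 18
a = 59² - 18² = 3481 - 324 = 3157
b = 2 × 59 × 18 = 2124
c = 59² + 18² = 3481 + 324 = 3805
Verification: 3157² + 2124² = 9966649 + 4511376 = 14478025 = 3805² ✓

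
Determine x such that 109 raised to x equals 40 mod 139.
67

Baby-step giant-step with step n = ⌈√139⌉ = 12.
Baby steps 109^j mod 139 (j:value) for j=0..11: 0:1, 1:109, 2:66, 3:105, 4:47, 5:119, 6:44, 7:70, 8:124, 9:33, 10:122, 11:93.
Giant-step multiplier: 109^(-12) ≡ 109^(138-12) = 109^126 ≡ 125 (mod 139).
Giant steps γ_i = 40·125^i mod 139: γ_0=40, γ_1=135, γ_2=56, γ_3=50, γ_4=134, γ_5=70 (in table at j=7).
x = i·n + j = 5·12 + 7 = 67.
Check: 109^67 ≡ 40 (mod 139).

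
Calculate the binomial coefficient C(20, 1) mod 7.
6

Using Lucas' theorem:
Write n=20 and k=1 in base 7:
n in base 7: [2, 6]
k in base 7: [0, 1]
C(20,1) mod 7 = ∏ C(n_i, k_i) mod 7
Digit binomials (mod 7): C(2,0) = 1; C(6,1) = 6
Product: 1 × 6 = 6 ≡ 6 (mod 7)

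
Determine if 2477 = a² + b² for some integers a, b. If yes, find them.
19² + 46² (a=19, b=46)

Factorization: 2477 = 2477
By Fermat: n is sum of two squares iff every prime p ≡ 3 (mod 4) appears to even power.
All primes ≡ 3 (mod 4) appear to even power.
Search a = 0, 1, 2, … for 2477 - a² a perfect square: first hit at a = 19: 2477 - 361 = 2116 = 46².
2477 = 19² + 46² = 361 + 2116 ✓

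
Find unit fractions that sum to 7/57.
1/9 + 1/86 + 1/14706

Greedy algorithm:
7/57: ceiling(57/7) = 9, use 1/9
2/171: ceiling(171/2) = 86, use 1/86
1/14706: ceiling(14706/1) = 14706, use 1/14706
Result: 7/57 = 1/9 + 1/86 + 1/14706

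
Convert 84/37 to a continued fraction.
[2; 3, 1, 2, 3]

Euclidean algorithm steps:
84 = 2 × 37 + 10
37 = 3 × 10 + 7
10 = 1 × 7 + 3
7 = 2 × 3 + 1
3 = 3 × 1 + 0
Continued fraction: [2; 3, 1, 2, 3]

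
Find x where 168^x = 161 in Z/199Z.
4

Baby-step giant-step with step n = ⌈√199⌉ = 15.
Baby steps 168^j mod 199 (j:value) for j=0..14: 0:1, 1:168, 2:165, 3:59, 4:161, 5:183, 6:98, 7:146, 8:51, 9:11, 10:57, 11:24, 12:52, 13:179, 14:23.
h = 161 is already in the table at j=4, so x = 4.
Check: 168^4 ≡ 161 (mod 199).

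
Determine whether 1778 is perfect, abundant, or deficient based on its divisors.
deficient

Proper divisors of 1778: sum = 1 + 2 + 7 + 14 + 127 + 254 + 889 = 1294
Since 1294 < 1778, 1778 is deficient.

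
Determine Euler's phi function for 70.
24

70 = 2 × 5 × 7
φ(n) = n × ∏(1 - 1/p) for each prime p dividing n
φ(70) = 70 × (1 - 1/2) × (1 - 1/5) × (1 - 1/7) = 24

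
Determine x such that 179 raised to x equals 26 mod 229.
174

Baby-step giant-step with step n = ⌈√229⌉ = 16.
Baby steps 179^j mod 229 (j:value) for j=0..15: 0:1, 1:179, 2:210, 3:34, 4:132, 5:41, 6:11, 7:137, 8:20, 9:145, 10:78, 11:222, 12:121, 13:133, 14:220, 15:221.
Giant-step multiplier: 179^(-16) ≡ 179^(228-16) = 179^212 ≡ 75 (mod 229).
Giant steps γ_i = 26·75^i mod 229: γ_0=26, γ_1=118, γ_2=148, γ_3=108, γ_4=85, γ_5=192, γ_6=202, γ_7=36, γ_8=181, γ_9=64, γ_10=220 (in table at j=14).
x = i·n + j = 10·16 + 14 = 174.
Check: 179^174 ≡ 26 (mod 229).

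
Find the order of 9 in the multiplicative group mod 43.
21

43 is prime, so ord(9) divides φ(43) = 42.
Divisors of 42: 1, 2, 3, 6, 7, 14, 21, 42.
Repeated squaring: 9^1 ≡ 9, 9^2 ≡ 38, 9^4 ≡ 25, 9^8 ≡ 23, 9^16 ≡ 13, 9^32 ≡ 40 (mod 43).
Test 9^d mod 43 for each divisor d in increasing order:
9^1 ≡ 9
9^2 ≡ 38
9^3 = 9^2·9^1 ≡ 41
9^6 = 9^4·9^2 ≡ 4
9^7 = 9^4·9^2·9^1 ≡ 36
9^14 = 9^8·9^4·9^2 ≡ 6
9^21 = 9^16·9^4·9^1 ≡ 1  ← first divisor giving 1
The order is 21.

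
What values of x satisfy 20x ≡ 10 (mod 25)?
x ≡ 3 (mod 5)

gcd(20, 25) = 5, which divides 10, so solutions exist.
Divide through by 5: 4x ≡ 2 (mod 5).
Find 4^(-1) mod 5 by the extended Euclidean algorithm:
5 = 1 × 4 + 1  ⟹  1 = (1)·5 + (-1)·4
So (-1)·4 ≡ 1 (mod 5), i.e. 4^(-1) ≡ -1 ≡ 4 (mod 5).
x ≡ 4 × 2 = 8 ≡ 3 (mod 5).
Check: 20 × 3 = 60 ≡ 10 (mod 25).
x ≡ 3 (mod 5), giving 5 solutions mod 25.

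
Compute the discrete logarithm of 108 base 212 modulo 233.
177

Baby-step giant-step with step n = ⌈√233⌉ = 16.
Baby steps 212^j mod 233 (j:value) for j=0..15: 0:1, 1:212, 2:208, 3:59, 4:159, 5:156, 6:219, 7:61, 8:117, 9:106, 10:104, 11:146, 12:196, 13:78, 14:226, 15:147.
Giant-step multiplier: 212^(-16) ≡ 212^(232-16) = 212^216 ≡ 4 (mod 233).
Giant steps γ_i = 108·4^i mod 233: γ_0=108, γ_1=199, γ_2=97, γ_3=155, γ_4=154, γ_5=150, γ_6=134, γ_7=70, γ_8=47, γ_9=188, γ_10=53, γ_11=212 (in table at j=1).
x = i·n + j = 11·16 + 1 = 177.
Check: 212^177 ≡ 108 (mod 233).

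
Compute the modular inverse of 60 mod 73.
28

gcd(60, 73) = 1, so the inverse exists.
Extended Euclidean algorithm on (73, 60):
73 = 1 × 60 + 13  ⟹  13 = (1)·73 + (-1)·60
60 = 4 × 13 + 8  ⟹  8 = (-4)·73 + (5)·60
13 = 1 × 8 + 5  ⟹  5 = (5)·73 + (-6)·60
8 = 1 × 5 + 3  ⟹  3 = (-9)·73 + (11)·60
5 = 1 × 3 + 2  ⟹  2 = (14)·73 + (-17)·60
3 = 1 × 2 + 1  ⟹  1 = (-23)·73 + (28)·60
So (28)·60 ≡ 1 (mod 73), i.e. 60^(-1) ≡ 28 (mod 73).
Check: 60 × 28 = 1680 ≡ 1 (mod 73)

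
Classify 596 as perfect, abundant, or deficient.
deficient

Proper divisors of 596: sum = 1 + 2 + 4 + 149 + 298 = 454
Since 454 < 596, 596 is deficient.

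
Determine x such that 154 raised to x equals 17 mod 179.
58

Baby-step giant-step with step n = ⌈√179⌉ = 14.
Baby steps 154^j mod 179 (j:value) for j=0..13: 0:1, 1:154, 2:88, 3:127, 4:47, 5:78, 6:19, 7:62, 8:61, 9:86, 10:177, 11:50, 12:3, 13:104.
Giant-step multiplier: 154^(-14) ≡ 154^(178-14) = 154^164 ≡ 139 (mod 179).
Giant steps γ_i = 17·139^i mod 179: γ_0=17, γ_1=36, γ_2=171, γ_3=141, γ_4=88 (in table at j=2).
x = i·n + j = 4·14 + 2 = 58.
Check: 154^58 ≡ 17 (mod 179).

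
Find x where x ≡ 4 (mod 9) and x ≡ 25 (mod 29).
112

Using Chinese Remainder Theorem:
M = 9 × 29 = 261
M1 = 29, M2 = 9
y1 = 29^(-1) mod 9 = 5
y2 = 9^(-1) mod 29 = 13
x = (4×29×5 + 25×9×13) mod 261 = 112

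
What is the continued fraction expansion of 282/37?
[7; 1, 1, 1, 1, 1, 4]

Euclidean algorithm steps:
282 = 7 × 37 + 23
37 = 1 × 23 + 14
23 = 1 × 14 + 9
14 = 1 × 9 + 5
9 = 1 × 5 + 4
5 = 1 × 4 + 1
4 = 4 × 1 + 0
Continued fraction: [7; 1, 1, 1, 1, 1, 4]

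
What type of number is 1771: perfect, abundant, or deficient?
deficient

Proper divisors of 1771: sum = 1 + 7 + 11 + 23 + 77 + 161 + 253 = 533
Since 533 < 1771, 1771 is deficient.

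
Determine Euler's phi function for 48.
16

48 = 2^4 × 3
φ(n) = n × ∏(1 - 1/p) for each prime p dividing n
φ(48) = 48 × (1 - 1/2) × (1 - 1/3) = 16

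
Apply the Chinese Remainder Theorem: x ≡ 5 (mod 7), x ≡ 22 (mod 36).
166

Using Chinese Remainder Theorem:
M = 7 × 36 = 252
M1 = 36, M2 = 7
y1 = 36^(-1) mod 7 = 1
y2 = 7^(-1) mod 36 = 31
x = (5×36×1 + 22×7×31) mod 252 = 166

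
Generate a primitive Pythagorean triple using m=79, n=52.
(3537, 8216, 8945)

Euclid's formula: a = m² - n², b = 2mn, c = m² + n²
m = 79, n = 52
a = 79² - 52² = 6241 - 2704 = 3537
b = 2 × 79 × 52 = 8216
c = 79² + 52² = 6241 + 2704 = 8945
Verification: 3537² + 8216² = 12510369 + 67502656 = 80013025 = 8945² ✓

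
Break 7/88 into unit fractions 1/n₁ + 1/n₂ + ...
1/13 + 1/382 + 1/218504

Greedy algorithm:
7/88: ceiling(88/7) = 13, use 1/13
3/1144: ceiling(1144/3) = 382, use 1/382
1/218504: ceiling(218504/1) = 218504, use 1/218504
Result: 7/88 = 1/13 + 1/382 + 1/218504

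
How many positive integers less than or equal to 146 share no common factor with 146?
72

146 = 2 × 73
φ(n) = n × ∏(1 - 1/p) for each prime p dividing n
φ(146) = 146 × (1 - 1/2) × (1 - 1/73) = 72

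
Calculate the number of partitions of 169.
250438925115

p(n) counts ways to write n as a sum of positive integers (order ignored).
Euler's pentagonal recurrence: p(k) = p(k-1) + p(k-2) - p(k-5) - p(k-7) + p(k-12) + p(k-15) - ... (offsets j(3j∓1)/2, signs ++--, p(0)=1, p(<0)=0).
DP table for k = 0..168: p(0)=1, p(1)=1, p(2)=2, p(3)=3, p(4)=5, p(5)=7, p(6)=11, p(7)=15, p(8)=22, p(9)=30, p(10)=42, p(11)=56, p(12)=77, p(13)=101, p(14)=135, p(15)=176, p(16)=231, p(17)=297, p(18)=385, p(19)=490, p(20)=627, p(21)=792, p(22)=1002, p(23)=1255, p(24)=1575, p(25)=1958, p(26)=2436, p(27)=3010, p(28)=3718, p(29)=4565, p(30)=5604, p(31)=6842, p(32)=8349, p(33)=10143, p(34)=12310, p(35)=14883, p(36)=17977, p(37)=21637, p(38)=26015, p(39)=31185, p(40)=37338, p(41)=44583, p(42)=53174, p(43)=63261, p(44)=75175, p(45)=89134, p(46)=105558, p(47)=124754, p(48)=147273, p(49)=173525, p(50)=204226, p(51)=239943, p(52)=281589, p(53)=329931, p(54)=386155, p(55)=451276, p(56)=526823, p(57)=614154, p(58)=715220, p(59)=831820, p(60)=966467, p(61)=1121505, p(62)=1300156, p(63)=1505499, p(64)=1741630, p(65)=2012558, p(66)=2323520, p(67)=2679689, p(68)=3087735, p(69)=3554345, p(70)=4087968, p(71)=4697205, p(72)=5392783, p(73)=6185689, p(74)=7089500, p(75)=8118264, p(76)=9289091, p(77)=10619863, p(78)=12132164, p(79)=13848650, p(80)=15796476, p(81)=18004327, p(82)=20506255, p(83)=23338469, p(84)=26543660, p(85)=30167357, p(86)=34262962, p(87)=38887673, p(88)=44108109, p(89)=49995925, p(90)=56634173, p(91)=64112359, p(92)=72533807, p(93)=82010177, p(94)=92669720, p(95)=104651419, p(96)=118114304, p(97)=133230930, p(98)=150198136, p(99)=169229875, p(100)=190569292, p(101)=214481126, p(102)=241265379, p(103)=271248950, p(104)=304801365, p(105)=342325709, p(106)=384276336, p(107)=431149389, p(108)=483502844, p(109)=541946240, p(110)=607163746, p(111)=679903203, p(112)=761002156, p(113)=851376628, p(114)=952050665, p(115)=1064144451, p(116)=1188908248, p(117)=1327710076, p(118)=1482074143, p(119)=1653668665, p(120)=1844349560, p(121)=2056148051, p(122)=2291320912, p(123)=2552338241, p(124)=2841940500, p(125)=3163127352, p(126)=3519222692, p(127)=3913864295, p(128)=4351078600, p(129)=4835271870, p(130)=5371315400, p(131)=5964539504, p(132)=6620830889, p(133)=7346629512, p(134)=8149040695, p(135)=9035836076, p(136)=10015581680, p(137)=11097645016, p(138)=12292341831, p(139)=13610949895, p(140)=15065878135, p(141)=16670689208, p(142)=18440293320, p(143)=20390982757, p(144)=22540654445, p(145)=24908858009, p(146)=27517052599, p(147)=30388671978, p(148)=33549419497, p(149)=37027355200, p(150)=40853235313, p(151)=45060624582, p(152)=49686288421, p(153)=54770336324, p(154)=60356673280, p(155)=66493182097, p(156)=73232243759, p(157)=80630964769, p(158)=88751778802, p(159)=97662728555, p(160)=107438159466, p(161)=118159068427, p(162)=129913904637, p(163)=142798995930, p(164)=156919475295, p(165)=172389800255, p(166)=189334822579, p(167)=207890420102, p(168)=228204732751.
Final step: p(169) = p(168) + p(167) - p(164) - p(162) + p(157) + p(154) - p(147) - p(143) + p(134) + p(129) - p(118) - p(112) + p(99) + p(92) - p(77) - p(69) + p(52) + p(43) - p(24) - p(14)
= 228204732751 + 207890420102 - 156919475295 - 129913904637 + 80630964769 + 60356673280 - 30388671978 - 20390982757 + 8149040695 + 4835271870 - 1482074143 - 761002156 + 169229875 + 72533807 - 10619863 - 3554345 + 281589 + 63261 - 1575 - 135
= 250438925115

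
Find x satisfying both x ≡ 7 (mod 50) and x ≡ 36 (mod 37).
1257

Using Chinese Remainder Theorem:
M = 50 × 37 = 1850
M1 = 37, M2 = 50
y1 = 37^(-1) mod 50 = 23
y2 = 50^(-1) mod 37 = 20
x = (7×37×23 + 36×50×20) mod 1850 = 1257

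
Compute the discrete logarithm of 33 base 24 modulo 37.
28

Baby-step giant-step with step n = ⌈√37⌉ = 7.
Baby steps 24^j mod 37 (j:value) for j=0..6: 0:1, 1:24, 2:21, 3:23, 4:34, 5:2, 6:11.
Giant-step multiplier: 24^(-7) ≡ 24^(36-7) = 24^29 ≡ 15 (mod 37).
Giant steps γ_i = 33·15^i mod 37: γ_0=33, γ_1=14, γ_2=25, γ_3=5, γ_4=1 (in table at j=0).
x = i·n + j = 4·7 + 0 = 28.
Check: 24^28 ≡ 33 (mod 37).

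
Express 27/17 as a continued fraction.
[1; 1, 1, 2, 3]

Euclidean algorithm steps:
27 = 1 × 17 + 10
17 = 1 × 10 + 7
10 = 1 × 7 + 3
7 = 2 × 3 + 1
3 = 3 × 1 + 0
Continued fraction: [1; 1, 1, 2, 3]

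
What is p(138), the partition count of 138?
12292341831

p(n) counts ways to write n as a sum of positive integers (order ignored).
Euler's pentagonal recurrence: p(k) = p(k-1) + p(k-2) - p(k-5) - p(k-7) + p(k-12) + p(k-15) - ... (offsets j(3j∓1)/2, signs ++--, p(0)=1, p(<0)=0).
DP table for k = 0..137: p(0)=1, p(1)=1, p(2)=2, p(3)=3, p(4)=5, p(5)=7, p(6)=11, p(7)=15, p(8)=22, p(9)=30, p(10)=42, p(11)=56, p(12)=77, p(13)=101, p(14)=135, p(15)=176, p(16)=231, p(17)=297, p(18)=385, p(19)=490, p(20)=627, p(21)=792, p(22)=1002, p(23)=1255, p(24)=1575, p(25)=1958, p(26)=2436, p(27)=3010, p(28)=3718, p(29)=4565, p(30)=5604, p(31)=6842, p(32)=8349, p(33)=10143, p(34)=12310, p(35)=14883, p(36)=17977, p(37)=21637, p(38)=26015, p(39)=31185, p(40)=37338, p(41)=44583, p(42)=53174, p(43)=63261, p(44)=75175, p(45)=89134, p(46)=105558, p(47)=124754, p(48)=147273, p(49)=173525, p(50)=204226, p(51)=239943, p(52)=281589, p(53)=329931, p(54)=386155, p(55)=451276, p(56)=526823, p(57)=614154, p(58)=715220, p(59)=831820, p(60)=966467, p(61)=1121505, p(62)=1300156, p(63)=1505499, p(64)=1741630, p(65)=2012558, p(66)=2323520, p(67)=2679689, p(68)=3087735, p(69)=3554345, p(70)=4087968, p(71)=4697205, p(72)=5392783, p(73)=6185689, p(74)=7089500, p(75)=8118264, p(76)=9289091, p(77)=10619863, p(78)=12132164, p(79)=13848650, p(80)=15796476, p(81)=18004327, p(82)=20506255, p(83)=23338469, p(84)=26543660, p(85)=30167357, p(86)=34262962, p(87)=38887673, p(88)=44108109, p(89)=49995925, p(90)=56634173, p(91)=64112359, p(92)=72533807, p(93)=82010177, p(94)=92669720, p(95)=104651419, p(96)=118114304, p(97)=133230930, p(98)=150198136, p(99)=169229875, p(100)=190569292, p(101)=214481126, p(102)=241265379, p(103)=271248950, p(104)=304801365, p(105)=342325709, p(106)=384276336, p(107)=431149389, p(108)=483502844, p(109)=541946240, p(110)=607163746, p(111)=679903203, p(112)=761002156, p(113)=851376628, p(114)=952050665, p(115)=1064144451, p(116)=1188908248, p(117)=1327710076, p(118)=1482074143, p(119)=1653668665, p(120)=1844349560, p(121)=2056148051, p(122)=2291320912, p(123)=2552338241, p(124)=2841940500, p(125)=3163127352, p(126)=3519222692, p(127)=3913864295, p(128)=4351078600, p(129)=4835271870, p(130)=5371315400, p(131)=5964539504, p(132)=6620830889, p(133)=7346629512, p(134)=8149040695, p(135)=9035836076, p(136)=10015581680, p(137)=11097645016.
Final step: p(138) = p(137) + p(136) - p(133) - p(131) + p(126) + p(123) - p(116) - p(112) + p(103) + p(98) - p(87) - p(81) + p(68) + p(61) - p(46) - p(38) + p(21) + p(12)
= 11097645016 + 10015581680 - 7346629512 - 5964539504 + 3519222692 + 2552338241 - 1188908248 - 761002156 + 271248950 + 150198136 - 38887673 - 18004327 + 3087735 + 1121505 - 105558 - 26015 + 792 + 77
= 12292341831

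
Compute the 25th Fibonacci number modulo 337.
211

Matrix identity: Q^n = [[F_(n+1), F_n], [F_n, F_(n-1)]] with Q = [[1,1],[1,0]].
n = 25 = 11001₂. Square-and-multiply, entries mod 337:
Q^1 = [[1,1],[1,0]]
Q^3 = (Q^1)²·Q = [[3,2],[2,1]]
Q^6 = (Q^3)² = [[13,8],[8,5]]
Q^12 = (Q^6)² = [[233,144],[144,89]]
Q^25 = (Q^12)²·Q = [[73,211],[211,199]]
F_25 mod 337 = Q^25[0][1] = 211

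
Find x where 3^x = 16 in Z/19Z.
10

Baby-step giant-step with step n = ⌈√19⌉ = 5.
Baby steps 3^j mod 19 (j:value) for j=0..4: 0:1, 1:3, 2:9, 3:8, 4:5.
Giant-step multiplier: 3^(-5) ≡ 3^(18-5) = 3^13 ≡ 14 (mod 19).
Giant steps γ_i = 16·14^i mod 19: γ_0=16, γ_1=15, γ_2=1 (in table at j=0).
x = i·n + j = 2·5 + 0 = 10.
Check: 3^10 ≡ 16 (mod 19).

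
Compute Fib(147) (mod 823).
597

Matrix identity: Q^n = [[F_(n+1), F_n], [F_n, F_(n-1)]] with Q = [[1,1],[1,0]].
n = 147 = 10010011₂. Square-and-multiply, entries mod 823:
Q^1 = [[1,1],[1,0]]
Q^2 = (Q^1)² = [[2,1],[1,1]]
Q^4 = (Q^2)² = [[5,3],[3,2]]
Q^9 = (Q^4)²·Q = [[55,34],[34,21]]
Q^18 = (Q^9)² = [[66,115],[115,774]]
Q^36 = (Q^18)² = [[298,309],[309,812]]
Q^73 = (Q^36)²·Q = [[555,756],[756,622]]
Q^147 = (Q^73)²·Q = [[746,597],[597,149]]
F_147 mod 823 = Q^147[0][1] = 597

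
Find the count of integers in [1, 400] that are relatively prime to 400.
160

400 = 2^4 × 5^2
φ(n) = n × ∏(1 - 1/p) for each prime p dividing n
φ(400) = 400 × (1 - 1/2) × (1 - 1/5) = 160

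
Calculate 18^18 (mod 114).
96

Repeated squaring. Binary of 18 = 10010.
18^1 ≡ 18 (mod 114); 18^2 ≡ 96 (mod 114); 18^4 ≡ 96 (mod 114); 18^8 ≡ 96 (mod 114); 18^16 ≡ 96 (mod 114)
18^18 = 18^2 × 18^16 ≡ 96 (mod 114)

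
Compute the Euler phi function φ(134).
66

134 = 2 × 67
φ(n) = n × ∏(1 - 1/p) for each prime p dividing n
φ(134) = 134 × (1 - 1/2) × (1 - 1/67) = 66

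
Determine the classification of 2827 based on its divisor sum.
deficient

Proper divisors of 2827: sum = 1 + 11 + 257 = 269
Since 269 < 2827, 2827 is deficient.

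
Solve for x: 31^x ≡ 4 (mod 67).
52

Baby-step giant-step with step n = ⌈√67⌉ = 9.
Baby steps 31^j mod 67 (j:value) for j=0..8: 0:1, 1:31, 2:23, 3:43, 4:60, 5:51, 6:40, 7:34, 8:49.
Giant-step multiplier: 31^(-9) ≡ 31^(66-9) = 31^57 ≡ 3 (mod 67).
Giant steps γ_i = 4·3^i mod 67: γ_0=4, γ_1=12, γ_2=36, γ_3=41, γ_4=56, γ_5=34 (in table at j=7).
x = i·n + j = 5·9 + 7 = 52.
Check: 31^52 ≡ 4 (mod 67).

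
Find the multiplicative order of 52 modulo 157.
39

157 is prime, so ord(52) divides φ(157) = 156.
Divisors of 156: 1, 2, 3, 4, 6, 12, 13, 26, 39, 52, 78, 156.
Repeated squaring: 52^1 ≡ 52, 52^2 ≡ 35, 52^4 ≡ 126, 52^8 ≡ 19, 52^16 ≡ 47, 52^32 ≡ 11, 52^64 ≡ 121, 52^128 ≡ 40 (mod 157).
Test 52^d mod 157 for each divisor d in increasing order:
52^1 ≡ 52
52^2 ≡ 35
52^3 = 52^2·52^1 ≡ 93
52^4 ≡ 126
52^6 = 52^4·52^2 ≡ 14
52^12 = 52^8·52^4 ≡ 39
52^13 = 52^8·52^4·52^1 ≡ 144
52^26 = 52^16·52^8·52^2 ≡ 12
52^39 = 52^32·52^4·52^2·52^1 ≡ 1  ← first divisor giving 1
The order is 39.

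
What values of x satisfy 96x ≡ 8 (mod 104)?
x ≡ 12 (mod 13)

gcd(96, 104) = 8, which divides 8, so solutions exist.
Divide through by 8: 12x ≡ 1 (mod 13).
Find 12^(-1) mod 13 by the extended Euclidean algorithm:
13 = 1 × 12 + 1  ⟹  1 = (1)·13 + (-1)·12
So (-1)·12 ≡ 1 (mod 13), i.e. 12^(-1) ≡ -1 ≡ 12 (mod 13).
x ≡ 12 × 1 = 12 ≡ 12 (mod 13).
Check: 96 × 12 = 1152 ≡ 8 (mod 104).
x ≡ 12 (mod 13), giving 8 solutions mod 104.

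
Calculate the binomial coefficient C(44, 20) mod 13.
0

Using Lucas' theorem:
Write n=44 and k=20 in base 13:
n in base 13: [3, 5]
k in base 13: [1, 7]
C(44,20) mod 13 = ∏ C(n_i, k_i) mod 13
Digit binomials (mod 13): C(3,1) = 3; C(5,7) = 0 (k_i > n_i)
Product: 3 × 0 = 0 ≡ 0 (mod 13)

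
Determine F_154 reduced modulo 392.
279

Matrix identity: Q^n = [[F_(n+1), F_n], [F_n, F_(n-1)]] with Q = [[1,1],[1,0]].
n = 154 = 10011010₂. Square-and-multiply, entries mod 392:
Q^1 = [[1,1],[1,0]]
Q^2 = (Q^1)² = [[2,1],[1,1]]
Q^4 = (Q^2)² = [[5,3],[3,2]]
Q^9 = (Q^4)²·Q = [[55,34],[34,21]]
Q^19 = (Q^9)²·Q = [[101,261],[261,232]]
Q^38 = (Q^19)² = [[314,281],[281,33]]
Q^77 = (Q^38)²·Q = [[272,373],[373,291]]
Q^154 = (Q^77)² = [[257,279],[279,370]]
F_154 mod 392 = Q^154[0][1] = 279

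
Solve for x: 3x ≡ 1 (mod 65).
22

gcd(3, 65) = 1, so the inverse exists.
Extended Euclidean algorithm on (65, 3):
65 = 21 × 3 + 2  ⟹  2 = (1)·65 + (-21)·3
3 = 1 × 2 + 1  ⟹  1 = (-1)·65 + (22)·3
So (22)·3 ≡ 1 (mod 65), i.e. 3^(-1) ≡ 22 (mod 65).
Check: 3 × 22 = 66 ≡ 1 (mod 65)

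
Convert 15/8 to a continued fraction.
[1; 1, 7]

Euclidean algorithm steps:
15 = 1 × 8 + 7
8 = 1 × 7 + 1
7 = 7 × 1 + 0
Continued fraction: [1; 1, 7]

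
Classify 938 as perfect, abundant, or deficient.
deficient

Proper divisors of 938: sum = 1 + 2 + 7 + 14 + 67 + 134 + 469 = 694
Since 694 < 938, 938 is deficient.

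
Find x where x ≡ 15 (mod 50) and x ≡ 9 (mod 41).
665

Using Chinese Remainder Theorem:
M = 50 × 41 = 2050
M1 = 41, M2 = 50
y1 = 41^(-1) mod 50 = 11
y2 = 50^(-1) mod 41 = 32
x = (15×41×11 + 9×50×32) mod 2050 = 665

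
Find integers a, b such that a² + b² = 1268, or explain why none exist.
22² + 28² (a=22, b=28)

Factorization: 1268 = 2^2 × 317
By Fermat: n is sum of two squares iff every prime p ≡ 3 (mod 4) appears to even power.
All primes ≡ 3 (mod 4) appear to even power.
Search a = 0, 1, 2, … for 1268 - a² a perfect square: first hit at a = 22: 1268 - 484 = 784 = 28².
1268 = 22² + 28² = 484 + 784 ✓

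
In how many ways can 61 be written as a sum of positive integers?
1121505

p(n) counts ways to write n as a sum of positive integers (order ignored).
Euler's pentagonal recurrence: p(k) = p(k-1) + p(k-2) - p(k-5) - p(k-7) + p(k-12) + p(k-15) - ... (offsets j(3j∓1)/2, signs ++--, p(0)=1, p(<0)=0).
DP table for k = 0..60: p(0)=1, p(1)=1, p(2)=2, p(3)=3, p(4)=5, p(5)=7, p(6)=11, p(7)=15, p(8)=22, p(9)=30, p(10)=42, p(11)=56, p(12)=77, p(13)=101, p(14)=135, p(15)=176, p(16)=231, p(17)=297, p(18)=385, p(19)=490, p(20)=627, p(21)=792, p(22)=1002, p(23)=1255, p(24)=1575, p(25)=1958, p(26)=2436, p(27)=3010, p(28)=3718, p(29)=4565, p(30)=5604, p(31)=6842, p(32)=8349, p(33)=10143, p(34)=12310, p(35)=14883, p(36)=17977, p(37)=21637, p(38)=26015, p(39)=31185, p(40)=37338, p(41)=44583, p(42)=53174, p(43)=63261, p(44)=75175, p(45)=89134, p(46)=105558, p(47)=124754, p(48)=147273, p(49)=173525, p(50)=204226, p(51)=239943, p(52)=281589, p(53)=329931, p(54)=386155, p(55)=451276, p(56)=526823, p(57)=614154, p(58)=715220, p(59)=831820, p(60)=966467.
Final step: p(61) = p(60) + p(59) - p(56) - p(54) + p(49) + p(46) - p(39) - p(35) + p(26) + p(21) - p(10) - p(4)
= 966467 + 831820 - 526823 - 386155 + 173525 + 105558 - 31185 - 14883 + 2436 + 792 - 42 - 5
= 1121505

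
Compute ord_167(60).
166

167 is prime, so ord(60) divides φ(167) = 166.
Divisors of 166: 1, 2, 83, 166.
Repeated squaring: 60^1 ≡ 60, 60^2 ≡ 93, 60^4 ≡ 132, 60^8 ≡ 56, 60^16 ≡ 130, 60^32 ≡ 33, 60^64 ≡ 87, 60^128 ≡ 54 (mod 167).
Test 60^d mod 167 for each divisor d in increasing order:
60^1 ≡ 60
60^2 ≡ 93
60^83 = 60^64·60^16·60^2·60^1 ≡ 166
60^166 = 60^128·60^32·60^4·60^2 ≡ 1  ← first divisor giving 1
The order is 166.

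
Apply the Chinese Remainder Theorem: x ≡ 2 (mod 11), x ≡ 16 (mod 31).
233

Using Chinese Remainder Theorem:
M = 11 × 31 = 341
M1 = 31, M2 = 11
y1 = 31^(-1) mod 11 = 5
y2 = 11^(-1) mod 31 = 17
x = (2×31×5 + 16×11×17) mod 341 = 233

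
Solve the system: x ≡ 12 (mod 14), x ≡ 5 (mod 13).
96

Using Chinese Remainder Theorem:
M = 14 × 13 = 182
M1 = 13, M2 = 14
y1 = 13^(-1) mod 14 = 13
y2 = 14^(-1) mod 13 = 1
x = (12×13×13 + 5×14×1) mod 182 = 96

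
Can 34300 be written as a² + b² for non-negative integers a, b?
Not possible

Factorization: 34300 = 2^2 × 5^2 × 7^3
By Fermat: n is sum of two squares iff every prime p ≡ 3 (mod 4) appears to even power.
Prime(s) ≡ 3 (mod 4) with odd exponent: [(7, 3)]
Therefore 34300 cannot be expressed as a² + b².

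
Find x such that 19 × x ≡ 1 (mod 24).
19

gcd(19, 24) = 1, so the inverse exists.
Extended Euclidean algorithm on (24, 19):
24 = 1 × 19 + 5  ⟹  5 = (1)·24 + (-1)·19
19 = 3 × 5 + 4  ⟹  4 = (-3)·24 + (4)·19
5 = 1 × 4 + 1  ⟹  1 = (4)·24 + (-5)·19
So (-5)·19 ≡ 1 (mod 24), i.e. 19^(-1) ≡ -5 ≡ 19 (mod 24).
Check: 19 × 19 = 361 ≡ 1 (mod 24)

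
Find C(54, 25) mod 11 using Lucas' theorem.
5

Using Lucas' theorem:
Write n=54 and k=25 in base 11:
n in base 11: [4, 10]
k in base 11: [2, 3]
C(54,25) mod 11 = ∏ C(n_i, k_i) mod 11
Digit binomials (mod 11): C(4,2) = 6; C(10,3) = 120 ≡ 10
Product: 6 × 10 = 60 ≡ 5 (mod 11)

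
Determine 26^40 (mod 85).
1

Repeated squaring. Binary of 40 = 101000.
26^1 ≡ 26 (mod 85); 26^2 ≡ 81 (mod 85); 26^4 ≡ 16 (mod 85); 26^8 ≡ 1 (mod 85); 26^16 ≡ 1 (mod 85); 26^32 ≡ 1 (mod 85)
26^40 = 26^8 × 26^32 ≡ 1 (mod 85)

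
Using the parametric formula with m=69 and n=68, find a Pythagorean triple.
(137, 9384, 9385)

Euclid's formula: a = m² - n², b = 2mn, c = m² + n²
m = 69, n = 68
a = 69² - 68² = 4761 - 4624 = 137
b = 2 × 69 × 68 = 9384
c = 69² + 68² = 4761 + 4624 = 9385
Verification: 137² + 9384² = 18769 + 88059456 = 88078225 = 9385² ✓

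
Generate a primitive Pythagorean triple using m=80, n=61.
(2679, 9760, 10121)

Euclid's formula: a = m² - n², b = 2mn, c = m² + n²
m = 80, n = 61
a = 80² - 61² = 6400 - 3721 = 2679
b = 2 × 80 × 61 = 9760
c = 80² + 61² = 6400 + 3721 = 10121
Verification: 2679² + 9760² = 7177041 + 95257600 = 102434641 = 10121² ✓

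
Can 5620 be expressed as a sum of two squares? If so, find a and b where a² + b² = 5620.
12² + 74² (a=12, b=74)

Factorization: 5620 = 2^2 × 5 × 281
By Fermat: n is sum of two squares iff every prime p ≡ 3 (mod 4) appears to even power.
All primes ≡ 3 (mod 4) appear to even power.
Search a = 0, 1, 2, … for 5620 - a² a perfect square: first hit at a = 12: 5620 - 144 = 5476 = 74².
5620 = 12² + 74² = 144 + 5476 ✓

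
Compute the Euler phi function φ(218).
108

218 = 2 × 109
φ(n) = n × ∏(1 - 1/p) for each prime p dividing n
φ(218) = 218 × (1 - 1/2) × (1 - 1/109) = 108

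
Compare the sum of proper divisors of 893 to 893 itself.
deficient

Proper divisors of 893: sum = 1 + 19 + 47 = 67
Since 67 < 893, 893 is deficient.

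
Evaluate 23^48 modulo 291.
193

Repeated squaring. Binary of 48 = 110000.
23^1 ≡ 23 (mod 291); 23^2 ≡ 238 (mod 291); 23^4 ≡ 190 (mod 291); 23^8 ≡ 16 (mod 291); 23^16 ≡ 256 (mod 291); 23^32 ≡ 61 (mod 291)
23^48 = 23^16 × 23^32 ≡ 193 (mod 291)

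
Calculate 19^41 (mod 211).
137

Repeated squaring. Binary of 41 = 101001.
19^1 ≡ 19 (mod 211); 19^2 ≡ 150 (mod 211); 19^4 ≡ 134 (mod 211); 19^8 ≡ 21 (mod 211); 19^16 ≡ 19 (mod 211); 19^32 ≡ 150 (mod 211)
19^41 = 19^1 × 19^8 × 19^32 ≡ 137 (mod 211)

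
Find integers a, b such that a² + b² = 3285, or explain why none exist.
6² + 57² (a=6, b=57)

Factorization: 3285 = 3^2 × 5 × 73
By Fermat: n is sum of two squares iff every prime p ≡ 3 (mod 4) appears to even power.
All primes ≡ 3 (mod 4) appear to even power.
Search a = 0, 1, 2, … for 3285 - a² a perfect square: first hit at a = 6: 3285 - 36 = 3249 = 57².
3285 = 6² + 57² = 36 + 3249 ✓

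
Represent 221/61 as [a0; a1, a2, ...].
[3; 1, 1, 1, 1, 1, 7]

Euclidean algorithm steps:
221 = 3 × 61 + 38
61 = 1 × 38 + 23
38 = 1 × 23 + 15
23 = 1 × 15 + 8
15 = 1 × 8 + 7
8 = 1 × 7 + 1
7 = 7 × 1 + 0
Continued fraction: [3; 1, 1, 1, 1, 1, 7]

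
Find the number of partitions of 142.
18440293320

p(n) counts ways to write n as a sum of positive integers (order ignored).
Euler's pentagonal recurrence: p(k) = p(k-1) + p(k-2) - p(k-5) - p(k-7) + p(k-12) + p(k-15) - ... (offsets j(3j∓1)/2, signs ++--, p(0)=1, p(<0)=0).
DP table for k = 0..141: p(0)=1, p(1)=1, p(2)=2, p(3)=3, p(4)=5, p(5)=7, p(6)=11, p(7)=15, p(8)=22, p(9)=30, p(10)=42, p(11)=56, p(12)=77, p(13)=101, p(14)=135, p(15)=176, p(16)=231, p(17)=297, p(18)=385, p(19)=490, p(20)=627, p(21)=792, p(22)=1002, p(23)=1255, p(24)=1575, p(25)=1958, p(26)=2436, p(27)=3010, p(28)=3718, p(29)=4565, p(30)=5604, p(31)=6842, p(32)=8349, p(33)=10143, p(34)=12310, p(35)=14883, p(36)=17977, p(37)=21637, p(38)=26015, p(39)=31185, p(40)=37338, p(41)=44583, p(42)=53174, p(43)=63261, p(44)=75175, p(45)=89134, p(46)=105558, p(47)=124754, p(48)=147273, p(49)=173525, p(50)=204226, p(51)=239943, p(52)=281589, p(53)=329931, p(54)=386155, p(55)=451276, p(56)=526823, p(57)=614154, p(58)=715220, p(59)=831820, p(60)=966467, p(61)=1121505, p(62)=1300156, p(63)=1505499, p(64)=1741630, p(65)=2012558, p(66)=2323520, p(67)=2679689, p(68)=3087735, p(69)=3554345, p(70)=4087968, p(71)=4697205, p(72)=5392783, p(73)=6185689, p(74)=7089500, p(75)=8118264, p(76)=9289091, p(77)=10619863, p(78)=12132164, p(79)=13848650, p(80)=15796476, p(81)=18004327, p(82)=20506255, p(83)=23338469, p(84)=26543660, p(85)=30167357, p(86)=34262962, p(87)=38887673, p(88)=44108109, p(89)=49995925, p(90)=56634173, p(91)=64112359, p(92)=72533807, p(93)=82010177, p(94)=92669720, p(95)=104651419, p(96)=118114304, p(97)=133230930, p(98)=150198136, p(99)=169229875, p(100)=190569292, p(101)=214481126, p(102)=241265379, p(103)=271248950, p(104)=304801365, p(105)=342325709, p(106)=384276336, p(107)=431149389, p(108)=483502844, p(109)=541946240, p(110)=607163746, p(111)=679903203, p(112)=761002156, p(113)=851376628, p(114)=952050665, p(115)=1064144451, p(116)=1188908248, p(117)=1327710076, p(118)=1482074143, p(119)=1653668665, p(120)=1844349560, p(121)=2056148051, p(122)=2291320912, p(123)=2552338241, p(124)=2841940500, p(125)=3163127352, p(126)=3519222692, p(127)=3913864295, p(128)=4351078600, p(129)=4835271870, p(130)=5371315400, p(131)=5964539504, p(132)=6620830889, p(133)=7346629512, p(134)=8149040695, p(135)=9035836076, p(136)=10015581680, p(137)=11097645016, p(138)=12292341831, p(139)=13610949895, p(140)=15065878135, p(141)=16670689208.
Final step: p(142) = p(141) + p(140) - p(137) - p(135) + p(130) + p(127) - p(120) - p(116) + p(107) + p(102) - p(91) - p(85) + p(72) + p(65) - p(50) - p(42) + p(25) + p(16)
= 16670689208 + 15065878135 - 11097645016 - 9035836076 + 5371315400 + 3913864295 - 1844349560 - 1188908248 + 431149389 + 241265379 - 64112359 - 30167357 + 5392783 + 2012558 - 204226 - 53174 + 1958 + 231
= 18440293320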